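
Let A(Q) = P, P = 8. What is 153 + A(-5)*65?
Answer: 673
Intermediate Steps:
A(Q) = 8
153 + A(-5)*65 = 153 + 8*65 = 153 + 520 = 673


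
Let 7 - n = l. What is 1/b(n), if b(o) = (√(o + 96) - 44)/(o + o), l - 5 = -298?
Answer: -120/7 - 180*√11/77 ≈ -24.896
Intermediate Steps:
l = -293 (l = 5 - 298 = -293)
n = 300 (n = 7 - 1*(-293) = 7 + 293 = 300)
b(o) = (-44 + √(96 + o))/(2*o) (b(o) = (√(96 + o) - 44)/((2*o)) = (-44 + √(96 + o))*(1/(2*o)) = (-44 + √(96 + o))/(2*o))
1/b(n) = 1/((½)*(-44 + √(96 + 300))/300) = 1/((½)*(1/300)*(-44 + √396)) = 1/((½)*(1/300)*(-44 + 6*√11)) = 1/(-11/150 + √11/100)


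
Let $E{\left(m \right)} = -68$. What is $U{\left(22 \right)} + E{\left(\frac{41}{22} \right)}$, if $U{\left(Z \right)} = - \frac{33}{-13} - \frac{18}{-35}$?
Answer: $- \frac{29551}{455} \approx -64.947$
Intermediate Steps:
$U{\left(Z \right)} = \frac{1389}{455}$ ($U{\left(Z \right)} = \left(-33\right) \left(- \frac{1}{13}\right) - - \frac{18}{35} = \frac{33}{13} + \frac{18}{35} = \frac{1389}{455}$)
$U{\left(22 \right)} + E{\left(\frac{41}{22} \right)} = \frac{1389}{455} - 68 = - \frac{29551}{455}$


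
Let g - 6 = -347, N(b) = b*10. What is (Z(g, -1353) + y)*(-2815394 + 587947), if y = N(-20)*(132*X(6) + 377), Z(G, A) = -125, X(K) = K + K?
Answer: 873883144275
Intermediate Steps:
N(b) = 10*b
g = -341 (g = 6 - 347 = -341)
X(K) = 2*K
y = -392200 (y = (10*(-20))*(132*(2*6) + 377) = -200*(132*12 + 377) = -200*(1584 + 377) = -200*1961 = -392200)
(Z(g, -1353) + y)*(-2815394 + 587947) = (-125 - 392200)*(-2815394 + 587947) = -392325*(-2227447) = 873883144275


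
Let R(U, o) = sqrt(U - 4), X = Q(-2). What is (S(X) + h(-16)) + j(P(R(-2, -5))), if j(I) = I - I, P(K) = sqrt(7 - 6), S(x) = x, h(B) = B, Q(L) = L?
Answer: -18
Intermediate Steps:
X = -2
R(U, o) = sqrt(-4 + U)
P(K) = 1 (P(K) = sqrt(1) = 1)
j(I) = 0
(S(X) + h(-16)) + j(P(R(-2, -5))) = (-2 - 16) + 0 = -18 + 0 = -18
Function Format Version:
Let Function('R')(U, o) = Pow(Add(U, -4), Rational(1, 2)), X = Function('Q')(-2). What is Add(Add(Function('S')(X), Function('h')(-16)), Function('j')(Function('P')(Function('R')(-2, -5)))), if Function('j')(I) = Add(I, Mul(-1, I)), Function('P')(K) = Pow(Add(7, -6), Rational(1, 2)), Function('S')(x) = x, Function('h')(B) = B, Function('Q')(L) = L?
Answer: -18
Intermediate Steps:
X = -2
Function('R')(U, o) = Pow(Add(-4, U), Rational(1, 2))
Function('P')(K) = 1 (Function('P')(K) = Pow(1, Rational(1, 2)) = 1)
Function('j')(I) = 0
Add(Add(Function('S')(X), Function('h')(-16)), Function('j')(Function('P')(Function('R')(-2, -5)))) = Add(Add(-2, -16), 0) = Add(-18, 0) = -18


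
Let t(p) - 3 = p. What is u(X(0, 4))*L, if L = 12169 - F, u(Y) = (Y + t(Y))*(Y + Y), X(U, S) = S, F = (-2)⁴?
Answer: 1069464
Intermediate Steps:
t(p) = 3 + p
F = 16
u(Y) = 2*Y*(3 + 2*Y) (u(Y) = (Y + (3 + Y))*(Y + Y) = (3 + 2*Y)*(2*Y) = 2*Y*(3 + 2*Y))
L = 12153 (L = 12169 - 1*16 = 12169 - 16 = 12153)
u(X(0, 4))*L = (2*4*(3 + 2*4))*12153 = (2*4*(3 + 8))*12153 = (2*4*11)*12153 = 88*12153 = 1069464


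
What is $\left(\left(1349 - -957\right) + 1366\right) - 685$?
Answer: $2987$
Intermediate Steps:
$\left(\left(1349 - -957\right) + 1366\right) - 685 = \left(\left(1349 + 957\right) + 1366\right) - 685 = \left(2306 + 1366\right) - 685 = 3672 - 685 = 2987$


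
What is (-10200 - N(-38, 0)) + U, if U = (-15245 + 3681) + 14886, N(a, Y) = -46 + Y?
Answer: -6832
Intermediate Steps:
U = 3322 (U = -11564 + 14886 = 3322)
(-10200 - N(-38, 0)) + U = (-10200 - (-46 + 0)) + 3322 = (-10200 - 1*(-46)) + 3322 = (-10200 + 46) + 3322 = -10154 + 3322 = -6832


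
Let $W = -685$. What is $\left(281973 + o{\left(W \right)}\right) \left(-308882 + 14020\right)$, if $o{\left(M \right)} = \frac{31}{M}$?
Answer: $- \frac{56953029926588}{685} \approx -8.3143 \cdot 10^{10}$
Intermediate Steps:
$\left(281973 + o{\left(W \right)}\right) \left(-308882 + 14020\right) = \left(281973 + \frac{31}{-685}\right) \left(-308882 + 14020\right) = \left(281973 + 31 \left(- \frac{1}{685}\right)\right) \left(-294862\right) = \left(281973 - \frac{31}{685}\right) \left(-294862\right) = \frac{193151474}{685} \left(-294862\right) = - \frac{56953029926588}{685}$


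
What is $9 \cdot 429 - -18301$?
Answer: $22162$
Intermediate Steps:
$9 \cdot 429 - -18301 = 3861 + 18301 = 22162$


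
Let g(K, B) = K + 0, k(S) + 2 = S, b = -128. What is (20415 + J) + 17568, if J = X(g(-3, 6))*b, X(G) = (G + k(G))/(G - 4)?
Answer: 264857/7 ≈ 37837.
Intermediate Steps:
k(S) = -2 + S
g(K, B) = K
X(G) = (-2 + 2*G)/(-4 + G) (X(G) = (G + (-2 + G))/(G - 4) = (-2 + 2*G)/(-4 + G))
J = -1024/7 (J = (2*(-1 - 3)/(-4 - 3))*(-128) = (2*(-4)/(-7))*(-128) = (2*(-1/7)*(-4))*(-128) = (8/7)*(-128) = -1024/7 ≈ -146.29)
(20415 + J) + 17568 = (20415 - 1024/7) + 17568 = 141881/7 + 17568 = 264857/7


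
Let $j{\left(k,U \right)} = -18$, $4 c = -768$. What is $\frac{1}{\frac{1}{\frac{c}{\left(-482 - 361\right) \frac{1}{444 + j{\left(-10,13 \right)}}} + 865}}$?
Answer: $\frac{270329}{281} \approx 962.03$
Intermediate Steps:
$c = -192$ ($c = \frac{1}{4} \left(-768\right) = -192$)
$\frac{1}{\frac{1}{\frac{c}{\left(-482 - 361\right) \frac{1}{444 + j{\left(-10,13 \right)}}} + 865}} = \frac{1}{\frac{1}{- \frac{192}{\left(-482 - 361\right) \frac{1}{444 - 18}} + 865}} = \frac{1}{\frac{1}{- \frac{192}{\left(-843\right) \frac{1}{426}} + 865}} = \frac{1}{\frac{1}{- \frac{192}{- \frac{281}{142}} + 865}} = \frac{1}{\frac{1}{\left(-192\right) \left(- \frac{142}{281}\right) + 865}} = \frac{1}{\frac{1}{\frac{27264}{281} + 865}} = \frac{1}{\frac{1}{\frac{270329}{281}}} = \frac{1}{\frac{281}{270329}} = \frac{270329}{281}$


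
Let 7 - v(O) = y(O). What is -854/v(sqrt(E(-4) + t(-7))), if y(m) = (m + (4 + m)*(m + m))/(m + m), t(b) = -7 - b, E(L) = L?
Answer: -8540/41 - 6832*I/41 ≈ -208.29 - 166.63*I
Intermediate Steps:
y(m) = (m + 2*m*(4 + m))/(2*m) (y(m) = (m + (4 + m)*(2*m))/((2*m)) = (m + 2*m*(4 + m))*(1/(2*m)) = (m + 2*m*(4 + m))/(2*m))
v(O) = 5/2 - O (v(O) = 7 - (9/2 + O) = 7 + (-9/2 - O) = 5/2 - O)
-854/v(sqrt(E(-4) + t(-7))) = -854/(5/2 - sqrt(-4 + (-7 - 1*(-7)))) = -854/(5/2 - sqrt(-4 + (-7 + 7))) = -854/(5/2 - sqrt(-4 + 0)) = -854/(5/2 - sqrt(-4)) = -854/(5/2 - 2*I) = -854*4*(5/2 + 2*I)/41 = -3416*(5/2 + 2*I)/41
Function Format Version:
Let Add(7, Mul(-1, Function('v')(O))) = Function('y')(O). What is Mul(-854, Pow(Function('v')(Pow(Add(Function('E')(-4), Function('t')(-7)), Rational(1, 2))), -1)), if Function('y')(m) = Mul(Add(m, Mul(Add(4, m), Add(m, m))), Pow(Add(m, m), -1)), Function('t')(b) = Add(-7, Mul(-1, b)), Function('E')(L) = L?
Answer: Add(Rational(-8540, 41), Mul(Rational(-6832, 41), I)) ≈ Add(-208.29, Mul(-166.63, I))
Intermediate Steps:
Function('y')(m) = Mul(Rational(1, 2), Pow(m, -1), Add(m, Mul(2, m, Add(4, m)))) (Function('y')(m) = Mul(Add(m, Mul(Add(4, m), Mul(2, m))), Pow(Mul(2, m), -1)) = Mul(Add(m, Mul(2, m, Add(4, m))), Mul(Rational(1, 2), Pow(m, -1))) = Mul(Rational(1, 2), Pow(m, -1), Add(m, Mul(2, m, Add(4, m)))))
Function('v')(O) = Add(Rational(5, 2), Mul(-1, O)) (Function('v')(O) = Add(7, Mul(-1, Add(Rational(9, 2), O))) = Add(7, Add(Rational(-9, 2), Mul(-1, O))) = Add(Rational(5, 2), Mul(-1, O)))
Mul(-854, Pow(Function('v')(Pow(Add(Function('E')(-4), Function('t')(-7)), Rational(1, 2))), -1)) = Mul(-854, Pow(Add(Rational(5, 2), Mul(-1, Pow(Add(-4, Add(-7, Mul(-1, -7))), Rational(1, 2)))), -1)) = Mul(-854, Pow(Add(Rational(5, 2), Mul(-1, Pow(Add(-4, Add(-7, 7)), Rational(1, 2)))), -1)) = Mul(-854, Pow(Add(Rational(5, 2), Mul(-1, Pow(Add(-4, 0), Rational(1, 2)))), -1)) = Mul(-854, Pow(Add(Rational(5, 2), Mul(-1, Pow(-4, Rational(1, 2)))), -1)) = Mul(-854, Pow(Add(Rational(5, 2), Mul(-1, Mul(2, I))), -1)) = Mul(-854, Pow(Add(Rational(5, 2), Mul(-2, I)), -1)) = Mul(-854, Mul(Rational(4, 41), Add(Rational(5, 2), Mul(2, I)))) = Mul(Rational(-3416, 41), Add(Rational(5, 2), Mul(2, I)))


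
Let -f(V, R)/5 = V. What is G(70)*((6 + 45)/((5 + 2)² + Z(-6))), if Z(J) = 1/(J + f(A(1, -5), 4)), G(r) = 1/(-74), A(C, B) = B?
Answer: -969/68968 ≈ -0.014050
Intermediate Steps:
f(V, R) = -5*V
G(r) = -1/74
Z(J) = 1/(25 + J) (Z(J) = 1/(J - 5*(-5)) = 1/(J + 25) = 1/(25 + J))
G(70)*((6 + 45)/((5 + 2)² + Z(-6))) = -(6 + 45)/(74*((5 + 2)² + 1/(25 - 6))) = -51/(74*(7² + 1/19)) = -51/(74*(49 + 1/19)) = -51/(74*932/19) = -51*19/(74*932) = -1/74*969/932 = -969/68968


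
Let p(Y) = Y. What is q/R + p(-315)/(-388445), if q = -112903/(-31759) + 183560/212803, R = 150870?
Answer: 3169374910104811/3772139040190209910 ≈ 0.00084021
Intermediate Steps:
q = 4265111307/965487211 (q = -112903*(-1/31759) + 183560*(1/212803) = 16129/4537 + 183560/212803 = 4265111307/965487211 ≈ 4.4176)
q/R + p(-315)/(-388445) = (4265111307/965487211)/150870 - 315/(-388445) = (4265111307/965487211)*(1/150870) - 315*(-1/388445) = 1421703769/48554351841190 + 63/77689 = 3169374910104811/3772139040190209910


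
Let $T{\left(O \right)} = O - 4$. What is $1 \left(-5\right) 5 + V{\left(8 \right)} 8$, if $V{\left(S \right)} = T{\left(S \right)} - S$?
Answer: $-57$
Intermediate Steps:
$T{\left(O \right)} = -4 + O$
$V{\left(S \right)} = -4$ ($V{\left(S \right)} = \left(-4 + S\right) - S = -4$)
$1 \left(-5\right) 5 + V{\left(8 \right)} 8 = 1 \left(-5\right) 5 - 32 = \left(-5\right) 5 - 32 = -25 - 32 = -57$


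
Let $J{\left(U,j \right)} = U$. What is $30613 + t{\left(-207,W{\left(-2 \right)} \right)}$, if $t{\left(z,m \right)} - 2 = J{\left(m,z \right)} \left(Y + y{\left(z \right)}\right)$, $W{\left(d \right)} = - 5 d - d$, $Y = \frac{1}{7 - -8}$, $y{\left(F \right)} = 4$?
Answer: $\frac{153319}{5} \approx 30664.0$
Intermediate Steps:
$Y = \frac{1}{15}$ ($Y = \frac{1}{7 + 8} = \frac{1}{15} \approx 0.066667$)
$W{\left(d \right)} = - 6 d$
$t{\left(z,m \right)} = 2 + \frac{61 m}{15}$ ($t{\left(z,m \right)} = 2 + m \left(\frac{1}{15} + 4\right) = 2 + m \frac{61}{15} = 2 + \frac{61 m}{15}$)
$30613 + t{\left(-207,W{\left(-2 \right)} \right)} = 30613 + \left(2 + \frac{61 \left(\left(-6\right) \left(-2\right)\right)}{15}\right) = 30613 + \left(2 + \frac{61}{15} \cdot 12\right) = 30613 + \left(2 + \frac{244}{5}\right) = 30613 + \frac{254}{5} = \frac{153319}{5}$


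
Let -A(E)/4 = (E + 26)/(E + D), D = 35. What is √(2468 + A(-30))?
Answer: 2*√15445/5 ≈ 49.711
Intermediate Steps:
A(E) = -4*(26 + E)/(35 + E) (A(E) = -4*(E + 26)/(E + 35) = -4*(26 + E)/(35 + E))
√(2468 + A(-30)) = √(2468 + 4*(-26 - 1*(-30))/(35 - 30)) = √(2468 + 4*(-26 + 30)/5) = √(2468 + 4*(⅕)*4) = √(2468 + 16/5) = √(12356/5) = 2*√15445/5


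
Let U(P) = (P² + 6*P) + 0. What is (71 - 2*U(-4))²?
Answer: 7569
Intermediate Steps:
U(P) = P² + 6*P
(71 - 2*U(-4))² = (71 - (-8)*(6 - 4))² = (71 - (-8)*2)² = (71 - 2*(-8))² = (71 + 16)² = 87² = 7569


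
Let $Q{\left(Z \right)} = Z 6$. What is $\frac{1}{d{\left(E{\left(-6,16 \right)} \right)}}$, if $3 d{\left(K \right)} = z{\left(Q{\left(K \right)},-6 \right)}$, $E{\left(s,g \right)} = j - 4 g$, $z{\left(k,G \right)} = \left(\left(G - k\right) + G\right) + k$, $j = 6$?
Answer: $- \frac{1}{4} \approx -0.25$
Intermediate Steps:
$Q{\left(Z \right)} = 6 Z$
$z{\left(k,G \right)} = 2 G$ ($z{\left(k,G \right)} = \left(- k + 2 G\right) + k = 2 G$)
$E{\left(s,g \right)} = 6 - 4 g$
$d{\left(K \right)} = -4$ ($d{\left(K \right)} = \frac{2 \left(-6\right)}{3} = \frac{1}{3} \left(-12\right) = -4$)
$\frac{1}{d{\left(E{\left(-6,16 \right)} \right)}} = \frac{1}{-4} = - \frac{1}{4}$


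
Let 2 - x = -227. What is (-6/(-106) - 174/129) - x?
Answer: -524836/2279 ≈ -230.29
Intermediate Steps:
x = 229 (x = 2 - 1*(-227) = 2 + 227 = 229)
(-6/(-106) - 174/129) - x = (-6/(-106) - 174/129) - 1*229 = (-6*(-1/106) - 174*1/129) - 229 = (3/53 - 58/43) - 229 = -2945/2279 - 229 = -524836/2279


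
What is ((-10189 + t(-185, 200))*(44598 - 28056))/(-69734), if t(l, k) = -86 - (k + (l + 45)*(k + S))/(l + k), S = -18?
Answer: 71045133/34867 ≈ 2037.6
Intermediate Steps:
t(l, k) = -86 - (k + (-18 + k)*(45 + l))/(k + l) (t(l, k) = -86 - (k + (l + 45)*(k - 18))/(l + k) = -86 - (k + (45 + l)*(-18 + k))/(k + l) = -86 - (k + (-18 + k)*(45 + l))/(k + l))
((-10189 + t(-185, 200))*(44598 - 28056))/(-69734) = ((-10189 + (810 - 132*200 - 68*(-185) - 1*200*(-185))/(200 - 185))*(44598 - 28056))/(-69734) = ((-10189 + (810 - 26400 + 12580 + 37000)/15)*16542)*(-1/69734) = ((-10189 + (1/15)*23990)*16542)*(-1/69734) = ((-10189 + 4798/3)*16542)*(-1/69734) = -25769/3*16542*(-1/69734) = -142090266*(-1/69734) = 71045133/34867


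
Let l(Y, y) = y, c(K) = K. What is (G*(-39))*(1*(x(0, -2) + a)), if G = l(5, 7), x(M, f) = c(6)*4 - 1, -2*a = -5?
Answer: -13923/2 ≈ -6961.5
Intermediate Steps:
a = 5/2 (a = -1/2*(-5) = 5/2 ≈ 2.5000)
x(M, f) = 23 (x(M, f) = 6*4 - 1 = 24 - 1 = 23)
G = 7
(G*(-39))*(1*(x(0, -2) + a)) = (7*(-39))*(1*(23 + 5/2)) = -273*51/2 = -13923/2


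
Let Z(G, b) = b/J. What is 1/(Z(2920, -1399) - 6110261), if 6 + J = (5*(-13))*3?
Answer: -201/1228161062 ≈ -1.6366e-7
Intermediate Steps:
J = -201 (J = -6 + (5*(-13))*3 = -6 - 65*3 = -6 - 195 = -201)
Z(G, b) = -b/201 (Z(G, b) = b/(-201) = b*(-1/201) = -b/201)
1/(Z(2920, -1399) - 6110261) = 1/(-1/201*(-1399) - 6110261) = 1/(1399/201 - 6110261) = 1/(-1228161062/201) = -201/1228161062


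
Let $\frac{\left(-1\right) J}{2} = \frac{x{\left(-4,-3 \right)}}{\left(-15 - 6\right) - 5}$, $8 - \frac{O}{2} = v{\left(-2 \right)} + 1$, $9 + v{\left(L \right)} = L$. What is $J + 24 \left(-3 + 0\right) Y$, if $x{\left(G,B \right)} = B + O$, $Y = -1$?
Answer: $\frac{969}{13} \approx 74.538$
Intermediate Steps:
$v{\left(L \right)} = -9 + L$
$O = 36$ ($O = 16 - 2 \left(\left(-9 - 2\right) + 1\right) = 16 - 2 \left(-11 + 1\right) = 16 - -20 = 16 + 20 = 36$)
$x{\left(G,B \right)} = 36 + B$ ($x{\left(G,B \right)} = B + 36 = 36 + B$)
$J = \frac{33}{13}$ ($J = - 2 \frac{36 - 3}{\left(-15 - 6\right) - 5} = - 2 \frac{33}{-21 - 5} = - 2 \frac{33}{-26} = - 2 \cdot 33 \left(- \frac{1}{26}\right) = \left(-2\right) \left(- \frac{33}{26}\right) = \frac{33}{13} \approx 2.5385$)
$J + 24 \left(-3 + 0\right) Y = \frac{33}{13} + 24 \left(-3 + 0\right) \left(-1\right) = \frac{33}{13} + 24 \left(\left(-3\right) \left(-1\right)\right) = \frac{33}{13} + 24 \cdot 3 = \frac{33}{13} + 72 = \frac{969}{13}$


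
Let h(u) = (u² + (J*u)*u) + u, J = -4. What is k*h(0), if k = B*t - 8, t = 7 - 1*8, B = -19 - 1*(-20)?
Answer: 0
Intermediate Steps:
B = 1 (B = -19 + 20 = 1)
t = -1 (t = 7 - 8 = -1)
k = -9 (k = 1*(-1) - 8 = -1 - 8 = -9)
h(u) = u - 3*u² (h(u) = (u² + (-4*u)*u) + u = (u² - 4*u²) + u = -3*u² + u = u - 3*u²)
k*h(0) = -0*(1 - 3*0) = -0*(1 + 0) = -0 = -9*0 = 0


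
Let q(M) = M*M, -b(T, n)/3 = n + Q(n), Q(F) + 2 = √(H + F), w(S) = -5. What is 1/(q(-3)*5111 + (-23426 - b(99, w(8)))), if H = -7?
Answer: -I/(-22552*I + 6*√3) ≈ 4.4342e-5 - 2.0433e-8*I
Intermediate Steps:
Q(F) = -2 + √(-7 + F)
b(T, n) = 6 - 3*n - 3*√(-7 + n) (b(T, n) = -3*(n + (-2 + √(-7 + n))) = -3*(-2 + n + √(-7 + n)) = 6 - 3*n - 3*√(-7 + n))
q(M) = M²
1/(q(-3)*5111 + (-23426 - b(99, w(8)))) = 1/((-3)²*5111 + (-23426 - (6 - 3*(-5) - 3*√(-7 - 5)))) = 1/(9*5111 + (-23426 - (6 + 15 - 6*I*√3))) = 1/(45999 + (-23426 - (6 + 15 - 6*I*√3))) = 1/(45999 + (-23426 - (21 - 6*I*√3))) = 1/(45999 + (-23426 + (-21 + 6*I*√3))) = 1/(45999 + (-23447 + 6*I*√3)) = 1/(22552 + 6*I*√3)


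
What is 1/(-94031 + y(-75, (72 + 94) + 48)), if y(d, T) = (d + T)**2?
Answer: -1/74710 ≈ -1.3385e-5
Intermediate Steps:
y(d, T) = (T + d)**2
1/(-94031 + y(-75, (72 + 94) + 48)) = 1/(-94031 + (((72 + 94) + 48) - 75)**2) = 1/(-94031 + ((166 + 48) - 75)**2) = 1/(-94031 + (214 - 75)**2) = 1/(-94031 + 139**2) = 1/(-94031 + 19321) = 1/(-74710) = -1/74710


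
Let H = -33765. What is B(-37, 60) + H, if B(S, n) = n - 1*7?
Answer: -33712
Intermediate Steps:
B(S, n) = -7 + n (B(S, n) = n - 7 = -7 + n)
B(-37, 60) + H = (-7 + 60) - 33765 = 53 - 33765 = -33712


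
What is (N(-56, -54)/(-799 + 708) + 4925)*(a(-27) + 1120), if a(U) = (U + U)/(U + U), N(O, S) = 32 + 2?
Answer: 502366061/91 ≈ 5.5205e+6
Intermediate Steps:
N(O, S) = 34
a(U) = 1 (a(U) = (2*U)/((2*U)) = (2*U)*(1/(2*U)) = 1)
(N(-56, -54)/(-799 + 708) + 4925)*(a(-27) + 1120) = (34/(-799 + 708) + 4925)*(1 + 1120) = (34/(-91) + 4925)*1121 = (34*(-1/91) + 4925)*1121 = (-34/91 + 4925)*1121 = (448141/91)*1121 = 502366061/91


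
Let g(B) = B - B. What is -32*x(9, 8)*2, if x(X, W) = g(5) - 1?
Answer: 64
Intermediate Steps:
g(B) = 0
x(X, W) = -1 (x(X, W) = 0 - 1 = -1)
-32*x(9, 8)*2 = -32*(-1)*2 = 32*2 = 64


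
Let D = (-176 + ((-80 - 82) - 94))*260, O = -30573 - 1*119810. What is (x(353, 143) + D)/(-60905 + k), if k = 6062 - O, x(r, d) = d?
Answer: -112177/95540 ≈ -1.1741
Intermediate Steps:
O = -150383 (O = -30573 - 119810 = -150383)
k = 156445 (k = 6062 - 1*(-150383) = 6062 + 150383 = 156445)
D = -112320 (D = (-176 + (-162 - 94))*260 = (-176 - 256)*260 = -432*260 = -112320)
(x(353, 143) + D)/(-60905 + k) = (143 - 112320)/(-60905 + 156445) = -112177/95540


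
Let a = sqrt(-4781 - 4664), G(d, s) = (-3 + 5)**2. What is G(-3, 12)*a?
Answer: 4*I*sqrt(9445) ≈ 388.74*I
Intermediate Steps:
G(d, s) = 4 (G(d, s) = 2**2 = 4)
a = I*sqrt(9445) (a = sqrt(-9445) = I*sqrt(9445) ≈ 97.185*I)
G(-3, 12)*a = 4*(I*sqrt(9445)) = 4*I*sqrt(9445)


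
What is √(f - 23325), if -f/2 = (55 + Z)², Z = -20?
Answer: 5*I*√1031 ≈ 160.55*I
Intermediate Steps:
f = -2450 (f = -2*(55 - 20)² = -2*35² = -2*1225 = -2450)
√(f - 23325) = √(-2450 - 23325) = √(-25775) = 5*I*√1031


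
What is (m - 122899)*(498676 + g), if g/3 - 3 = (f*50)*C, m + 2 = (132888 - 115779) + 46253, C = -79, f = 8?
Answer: -24046909015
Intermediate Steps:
m = 63360 (m = -2 + ((132888 - 115779) + 46253) = -2 + (17109 + 46253) = -2 + 63362 = 63360)
g = -94791 (g = 9 + 3*((8*50)*(-79)) = 9 + 3*(400*(-79)) = 9 + 3*(-31600) = 9 - 94800 = -94791)
(m - 122899)*(498676 + g) = (63360 - 122899)*(498676 - 94791) = -59539*403885 = -24046909015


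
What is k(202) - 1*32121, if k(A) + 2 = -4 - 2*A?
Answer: -32531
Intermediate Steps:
k(A) = -6 - 2*A (k(A) = -2 + (-4 - 2*A) = -6 - 2*A)
k(202) - 1*32121 = (-6 - 2*202) - 1*32121 = (-6 - 404) - 32121 = -410 - 32121 = -32531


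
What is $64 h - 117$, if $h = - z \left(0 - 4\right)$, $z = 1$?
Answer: $139$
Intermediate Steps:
$h = 4$ ($h = \left(-1\right) 1 \left(0 - 4\right) = - (0 - 4) = \left(-1\right) \left(-4\right) = 4$)
$64 h - 117 = 64 \cdot 4 - 117 = 256 - 117 = 139$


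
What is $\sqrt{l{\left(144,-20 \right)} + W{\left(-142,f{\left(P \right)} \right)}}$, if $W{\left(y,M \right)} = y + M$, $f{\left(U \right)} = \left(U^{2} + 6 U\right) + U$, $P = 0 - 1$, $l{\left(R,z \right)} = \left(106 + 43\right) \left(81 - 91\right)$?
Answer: $3 i \sqrt{182} \approx 40.472 i$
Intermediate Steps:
$l{\left(R,z \right)} = -1490$ ($l{\left(R,z \right)} = 149 \left(-10\right) = -1490$)
$P = -1$ ($P = 0 - 1 = -1$)
$f{\left(U \right)} = U^{2} + 7 U$
$W{\left(y,M \right)} = M + y$
$\sqrt{l{\left(144,-20 \right)} + W{\left(-142,f{\left(P \right)} \right)}} = \sqrt{-1490 - 148} = \sqrt{-1638} = 3 i \sqrt{182}$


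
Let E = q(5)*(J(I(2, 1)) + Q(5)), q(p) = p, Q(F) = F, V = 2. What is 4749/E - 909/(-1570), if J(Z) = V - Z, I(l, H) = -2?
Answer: 499789/4710 ≈ 106.11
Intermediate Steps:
J(Z) = 2 - Z
E = 45 (E = 5*((2 - 1*(-2)) + 5) = 5*((2 + 2) + 5) = 5*(4 + 5) = 5*9 = 45)
4749/E - 909/(-1570) = 4749/45 - 909/(-1570) = 4749*(1/45) - 909*(-1/1570) = 1583/15 + 909/1570 = 499789/4710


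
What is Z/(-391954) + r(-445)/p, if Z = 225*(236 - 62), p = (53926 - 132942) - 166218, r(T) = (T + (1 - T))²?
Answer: -4800651527/48060223618 ≈ -0.099888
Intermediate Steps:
r(T) = 1 (r(T) = 1² = 1)
p = -245234 (p = -79016 - 166218 = -245234)
Z = 39150 (Z = 225*174 = 39150)
Z/(-391954) + r(-445)/p = 39150/(-391954) + 1/(-245234) = 39150*(-1/391954) + 1*(-1/245234) = -19575/195977 - 1/245234 = -4800651527/48060223618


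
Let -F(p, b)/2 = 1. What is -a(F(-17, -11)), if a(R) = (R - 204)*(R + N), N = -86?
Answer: -18128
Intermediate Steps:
F(p, b) = -2 (F(p, b) = -2*1 = -2)
a(R) = (-204 + R)*(-86 + R) (a(R) = (R - 204)*(R - 86) = (-204 + R)*(-86 + R))
-a(F(-17, -11)) = -(17544 + (-2)² - 290*(-2)) = -(17544 + 4 + 580) = -1*18128 = -18128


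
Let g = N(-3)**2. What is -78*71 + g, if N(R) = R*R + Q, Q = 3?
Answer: -5394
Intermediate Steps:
N(R) = 3 + R**2 (N(R) = R*R + 3 = R**2 + 3 = 3 + R**2)
g = 144 (g = (3 + (-3)**2)**2 = (3 + 9)**2 = 12**2 = 144)
-78*71 + g = -78*71 + 144 = -5538 + 144 = -5394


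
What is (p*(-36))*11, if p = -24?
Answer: 9504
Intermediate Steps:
(p*(-36))*11 = -24*(-36)*11 = 864*11 = 9504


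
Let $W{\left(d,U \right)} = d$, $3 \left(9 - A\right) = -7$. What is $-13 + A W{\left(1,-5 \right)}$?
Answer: $- \frac{5}{3} \approx -1.6667$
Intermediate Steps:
$A = \frac{34}{3}$ ($A = 9 - - \frac{7}{3} = 9 + \frac{7}{3} = \frac{34}{3} \approx 11.333$)
$-13 + A W{\left(1,-5 \right)} = -13 + \frac{34}{3} \cdot 1 = -13 + \frac{34}{3} = - \frac{5}{3}$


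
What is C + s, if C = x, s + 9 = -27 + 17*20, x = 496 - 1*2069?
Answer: -1269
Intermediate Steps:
x = -1573 (x = 496 - 2069 = -1573)
s = 304 (s = -9 + (-27 + 17*20) = -9 + (-27 + 340) = -9 + 313 = 304)
C = -1573
C + s = -1573 + 304 = -1269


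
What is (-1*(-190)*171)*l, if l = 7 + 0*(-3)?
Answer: 227430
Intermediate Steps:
l = 7 (l = 7 + 0 = 7)
(-1*(-190)*171)*l = (-1*(-190)*171)*7 = (190*171)*7 = 32490*7 = 227430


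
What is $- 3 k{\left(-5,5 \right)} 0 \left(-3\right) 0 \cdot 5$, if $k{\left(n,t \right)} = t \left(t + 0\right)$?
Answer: $0$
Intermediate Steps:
$k{\left(n,t \right)} = t^{2}$ ($k{\left(n,t \right)} = t t = t^{2}$)
$- 3 k{\left(-5,5 \right)} 0 \left(-3\right) 0 \cdot 5 = - 3 \cdot 5^{2} \cdot 0 \left(-3\right) 0 \cdot 5 = \left(-3\right) 25 \cdot 0 \cdot 0 \cdot 5 = \left(-75\right) 0 \cdot 0 = 0 \cdot 0 = 0$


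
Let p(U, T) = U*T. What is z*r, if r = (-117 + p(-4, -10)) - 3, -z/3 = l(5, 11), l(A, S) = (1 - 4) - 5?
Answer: -1920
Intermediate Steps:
l(A, S) = -8 (l(A, S) = -3 - 5 = -8)
z = 24 (z = -3*(-8) = 24)
p(U, T) = T*U
r = -80 (r = (-117 - 10*(-4)) - 3 = (-117 + 40) - 3 = -77 - 3 = -80)
z*r = 24*(-80) = -1920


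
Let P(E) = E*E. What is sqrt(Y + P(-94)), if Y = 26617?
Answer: 11*sqrt(293) ≈ 188.29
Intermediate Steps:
P(E) = E**2
sqrt(Y + P(-94)) = sqrt(26617 + (-94)**2) = sqrt(26617 + 8836) = sqrt(35453) = 11*sqrt(293)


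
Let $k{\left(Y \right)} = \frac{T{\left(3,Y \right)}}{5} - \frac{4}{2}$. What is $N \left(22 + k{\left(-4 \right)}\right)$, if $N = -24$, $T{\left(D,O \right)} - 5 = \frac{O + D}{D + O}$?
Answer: $- \frac{2544}{5} \approx -508.8$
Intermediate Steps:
$T{\left(D,O \right)} = 6$ ($T{\left(D,O \right)} = 5 + \frac{O + D}{D + O} = 5 + \frac{D + O}{D + O} = 5 + 1 = 6$)
$k{\left(Y \right)} = - \frac{4}{5}$ ($k{\left(Y \right)} = \frac{6}{5} - \frac{4}{2} = 6 \cdot \frac{1}{5} - 2 = \frac{6}{5} - 2 = - \frac{4}{5}$)
$N \left(22 + k{\left(-4 \right)}\right) = - 24 \left(22 - \frac{4}{5}\right) = \left(-24\right) \frac{106}{5} = - \frac{2544}{5}$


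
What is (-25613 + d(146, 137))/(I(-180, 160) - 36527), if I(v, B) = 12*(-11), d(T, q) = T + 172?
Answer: 25295/36659 ≈ 0.69001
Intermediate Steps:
d(T, q) = 172 + T
I(v, B) = -132
(-25613 + d(146, 137))/(I(-180, 160) - 36527) = (-25613 + (172 + 146))/(-132 - 36527) = (-25613 + 318)/(-36659) = -25295*(-1/36659) = 25295/36659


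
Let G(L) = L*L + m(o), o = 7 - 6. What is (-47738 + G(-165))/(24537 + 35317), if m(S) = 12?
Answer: -20501/59854 ≈ -0.34252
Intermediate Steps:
o = 1
G(L) = 12 + L**2 (G(L) = L*L + 12 = L**2 + 12 = 12 + L**2)
(-47738 + G(-165))/(24537 + 35317) = (-47738 + (12 + (-165)**2))/(24537 + 35317) = (-47738 + (12 + 27225))/59854 = (-47738 + 27237)*(1/59854) = -20501*1/59854 = -20501/59854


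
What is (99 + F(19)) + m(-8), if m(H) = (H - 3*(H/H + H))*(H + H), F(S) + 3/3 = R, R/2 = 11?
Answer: -88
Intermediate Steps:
R = 22 (R = 2*11 = 22)
F(S) = 21 (F(S) = -1 + 22 = 21)
m(H) = 2*H*(-3 - 2*H) (m(H) = (H - 3*(1 + H))*(2*H) = (H + (-3 - 3*H))*(2*H) = (-3 - 2*H)*(2*H) = 2*H*(-3 - 2*H))
(99 + F(19)) + m(-8) = (99 + 21) - 2*(-8)*(3 + 2*(-8)) = 120 - 2*(-8)*(3 - 16) = 120 - 2*(-8)*(-13) = 120 - 208 = -88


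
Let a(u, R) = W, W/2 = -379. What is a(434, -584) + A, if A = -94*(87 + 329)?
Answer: -39862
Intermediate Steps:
W = -758 (W = 2*(-379) = -758)
a(u, R) = -758
A = -39104 (A = -94*416 = -39104)
a(434, -584) + A = -758 - 39104 = -39862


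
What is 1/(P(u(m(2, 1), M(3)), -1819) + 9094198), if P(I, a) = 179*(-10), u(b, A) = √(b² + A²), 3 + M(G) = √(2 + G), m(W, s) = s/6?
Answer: 1/9092408 ≈ 1.0998e-7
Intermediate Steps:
m(W, s) = s/6 (m(W, s) = s*(⅙) = s/6)
M(G) = -3 + √(2 + G)
u(b, A) = √(A² + b²)
P(I, a) = -1790
1/(P(u(m(2, 1), M(3)), -1819) + 9094198) = 1/(-1790 + 9094198) = 1/9092408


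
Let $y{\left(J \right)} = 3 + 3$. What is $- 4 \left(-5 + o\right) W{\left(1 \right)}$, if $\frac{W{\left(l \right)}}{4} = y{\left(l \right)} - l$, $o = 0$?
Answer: $400$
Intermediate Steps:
$y{\left(J \right)} = 6$
$W{\left(l \right)} = 24 - 4 l$ ($W{\left(l \right)} = 4 \left(6 - l\right) = 24 - 4 l$)
$- 4 \left(-5 + o\right) W{\left(1 \right)} = - 4 \left(-5 + 0\right) \left(24 - 4\right) = \left(-4\right) \left(-5\right) \left(24 - 4\right) = 20 \cdot 20 = 400$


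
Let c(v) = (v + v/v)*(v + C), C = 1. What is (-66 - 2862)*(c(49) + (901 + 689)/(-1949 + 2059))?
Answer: -80985552/11 ≈ -7.3623e+6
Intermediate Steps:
c(v) = (1 + v)² (c(v) = (v + v/v)*(v + 1) = (v + 1)*(1 + v) = (1 + v)*(1 + v) = (1 + v)²)
(-66 - 2862)*(c(49) + (901 + 689)/(-1949 + 2059)) = (-66 - 2862)*((1 + 49² + 2*49) + (901 + 689)/(-1949 + 2059)) = -2928*((1 + 2401 + 98) + 1590/110) = -2928*(2500 + 1590*(1/110)) = -2928*(2500 + 159/11) = -2928*27659/11 = -80985552/11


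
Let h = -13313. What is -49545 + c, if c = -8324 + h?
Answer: -71182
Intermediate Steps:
c = -21637 (c = -8324 - 13313 = -21637)
-49545 + c = -49545 - 21637 = -71182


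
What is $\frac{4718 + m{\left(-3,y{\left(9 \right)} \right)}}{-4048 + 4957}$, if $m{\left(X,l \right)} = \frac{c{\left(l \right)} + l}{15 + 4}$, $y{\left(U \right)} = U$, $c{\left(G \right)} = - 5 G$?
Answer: $\frac{89606}{17271} \approx 5.1882$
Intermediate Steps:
$m{\left(X,l \right)} = - \frac{4 l}{19}$ ($m{\left(X,l \right)} = \frac{- 5 l + l}{15 + 4} = \frac{\left(-4\right) l}{19} = - 4 l \frac{1}{19} = - \frac{4 l}{19}$)
$\frac{4718 + m{\left(-3,y{\left(9 \right)} \right)}}{-4048 + 4957} = \frac{4718 - \frac{36}{19}}{-4048 + 4957} = \frac{4718 - \frac{36}{19}}{909} = \frac{89606}{19} \cdot \frac{1}{909} = \frac{89606}{17271}$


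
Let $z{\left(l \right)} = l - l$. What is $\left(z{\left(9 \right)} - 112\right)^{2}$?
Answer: $12544$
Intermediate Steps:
$z{\left(l \right)} = 0$
$\left(z{\left(9 \right)} - 112\right)^{2} = \left(0 - 112\right)^{2} = \left(-112\right)^{2} = 12544$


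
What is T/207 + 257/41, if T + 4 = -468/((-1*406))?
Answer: 10775699/1722861 ≈ 6.2545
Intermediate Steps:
T = -578/203 (T = -4 - 468/((-1*406)) = -4 - 468/(-406) = -4 - 468*(-1/406) = -4 + 234/203 = -578/203 ≈ -2.8473)
T/207 + 257/41 = -578/203/207 + 257/41 = -578/203*1/207 + 257*(1/41) = -578/42021 + 257/41 = 10775699/1722861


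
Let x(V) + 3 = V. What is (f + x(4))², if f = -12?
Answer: 121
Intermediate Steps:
x(V) = -3 + V
(f + x(4))² = (-12 + (-3 + 4))² = (-12 + 1)² = (-11)² = 121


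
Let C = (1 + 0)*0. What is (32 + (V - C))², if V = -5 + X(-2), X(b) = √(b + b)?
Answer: 725 + 108*I ≈ 725.0 + 108.0*I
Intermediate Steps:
X(b) = √2*√b (X(b) = √(2*b) = √2*√b)
C = 0 (C = 1*0 = 0)
V = -5 + 2*I (V = -5 + √2*√(-2) = -5 + √2*(I*√2) = -5 + 2*I ≈ -5.0 + 2.0*I)
(32 + (V - C))² = (32 + ((-5 + 2*I) - 1*0))² = (32 + ((-5 + 2*I) + 0))² = (32 + (-5 + 2*I))² = (27 + 2*I)²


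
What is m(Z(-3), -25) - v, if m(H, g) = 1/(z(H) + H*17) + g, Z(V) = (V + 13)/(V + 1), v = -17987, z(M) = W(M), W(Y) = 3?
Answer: 1472883/82 ≈ 17962.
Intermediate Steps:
z(M) = 3
Z(V) = (13 + V)/(1 + V)
m(H, g) = g + 1/(3 + 17*H) (m(H, g) = 1/(3 + H*17) + g = 1/(3 + 17*H) + g = g + 1/(3 + 17*H))
m(Z(-3), -25) - v = (1 + 3*(-25) + 17*((13 - 3)/(1 - 3))*(-25))/(3 + 17*((13 - 3)/(1 - 3))) - 1*(-17987) = (1 - 75 + 17*(10/(-2))*(-25))/(3 + 17*(10/(-2))) + 17987 = (1 - 75 + 17*(-½*10)*(-25))/(3 + 17*(-½*10)) + 17987 = (1 - 75 + 17*(-5)*(-25))/(3 + 17*(-5)) + 17987 = (1 - 75 + 2125)/(3 - 85) + 17987 = 2051/(-82) + 17987 = -1/82*2051 + 17987 = -2051/82 + 17987 = 1472883/82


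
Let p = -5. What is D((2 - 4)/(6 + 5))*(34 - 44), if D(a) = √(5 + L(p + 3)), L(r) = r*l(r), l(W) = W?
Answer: -30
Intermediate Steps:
L(r) = r² (L(r) = r*r = r²)
D(a) = 3 (D(a) = √(5 + (-5 + 3)²) = √(5 + (-2)²) = √(5 + 4) = √9 = 3)
D((2 - 4)/(6 + 5))*(34 - 44) = 3*(34 - 44) = 3*(-10) = -30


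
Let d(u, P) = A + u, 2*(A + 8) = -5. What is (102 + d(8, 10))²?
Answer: 39601/4 ≈ 9900.3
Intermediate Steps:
A = -21/2 (A = -8 + (½)*(-5) = -8 - 5/2 = -21/2 ≈ -10.500)
d(u, P) = -21/2 + u
(102 + d(8, 10))² = (102 + (-21/2 + 8))² = (102 - 5/2)² = (199/2)² = 39601/4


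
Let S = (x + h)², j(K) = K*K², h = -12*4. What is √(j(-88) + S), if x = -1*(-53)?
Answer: I*√681447 ≈ 825.5*I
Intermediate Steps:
x = 53
h = -48
j(K) = K³
S = 25 (S = (53 - 48)² = 5² = 25)
√(j(-88) + S) = √((-88)³ + 25) = √(-681472 + 25) = √(-681447) = I*√681447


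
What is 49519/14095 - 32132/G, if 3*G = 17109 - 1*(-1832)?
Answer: -420762241/266973395 ≈ -1.5760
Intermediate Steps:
G = 18941/3 (G = (17109 - 1*(-1832))/3 = (17109 + 1832)/3 = (⅓)*18941 = 18941/3 ≈ 6313.7)
49519/14095 - 32132/G = 49519/14095 - 32132/18941/3 = 49519*(1/14095) - 32132*3/18941 = 49519/14095 - 96396/18941 = -420762241/266973395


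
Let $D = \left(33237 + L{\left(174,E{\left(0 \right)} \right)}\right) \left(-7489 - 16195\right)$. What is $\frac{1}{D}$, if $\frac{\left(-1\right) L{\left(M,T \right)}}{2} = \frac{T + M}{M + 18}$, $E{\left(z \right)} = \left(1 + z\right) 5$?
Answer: $- \frac{24}{18891382733} \approx -1.2704 \cdot 10^{-9}$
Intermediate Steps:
$E{\left(z \right)} = 5 + 5 z$
$L{\left(M,T \right)} = - \frac{2 \left(M + T\right)}{18 + M}$ ($L{\left(M,T \right)} = - 2 \frac{T + M}{M + 18} = - 2 \frac{M + T}{18 + M} = - \frac{2 \left(M + T\right)}{18 + M}$)
$D = - \frac{18891382733}{24}$ ($D = \left(33237 + \frac{2 \left(\left(-1\right) 174 - \left(5 + 5 \cdot 0\right)\right)}{18 + 174}\right) \left(-7489 - 16195\right) = \left(33237 + \frac{2 \left(-174 - \left(5 + 0\right)\right)}{192}\right) \left(-23684\right) = \left(33237 + 2 \cdot \frac{1}{192} \left(-174 - 5\right)\right) \left(-23684\right) = \left(33237 + 2 \cdot \frac{1}{192} \left(-179\right)\right) \left(-23684\right) = \left(33237 - \frac{179}{96}\right) \left(-23684\right) = \frac{3190573}{96} \left(-23684\right) = - \frac{18891382733}{24} \approx -7.8714 \cdot 10^{8}$)
$\frac{1}{D} = \frac{1}{- \frac{18891382733}{24}} = - \frac{24}{18891382733}$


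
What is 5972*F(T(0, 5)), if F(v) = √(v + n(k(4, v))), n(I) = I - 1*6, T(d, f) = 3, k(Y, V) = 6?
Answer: 5972*√3 ≈ 10344.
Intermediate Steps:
n(I) = -6 + I (n(I) = I - 6 = -6 + I)
F(v) = √v (F(v) = √(v + (-6 + 6)) = √(v + 0) = √v)
5972*F(T(0, 5)) = 5972*√3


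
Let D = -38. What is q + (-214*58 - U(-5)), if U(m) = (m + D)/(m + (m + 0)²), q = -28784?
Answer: -823877/20 ≈ -41194.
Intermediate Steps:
U(m) = (-38 + m)/(m + m²) (U(m) = (m - 38)/(m + (m + 0)²) = (-38 + m)/(m + m²))
q + (-214*58 - U(-5)) = -28784 + (-214*58 - (-38 - 5)/((-5)*(1 - 5))) = -28784 + (-12412 - (-1)*(-43)/(5*(-4))) = -28784 + (-12412 - (-1)*(-1)*(-43)/(5*4)) = -28784 + (-12412 - 1*(-43/20)) = -28784 + (-12412 + 43/20) = -28784 - 248197/20 = -823877/20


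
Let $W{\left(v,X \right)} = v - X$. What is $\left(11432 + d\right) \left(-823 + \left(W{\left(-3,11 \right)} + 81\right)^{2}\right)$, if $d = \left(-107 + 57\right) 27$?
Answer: $36960612$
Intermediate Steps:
$d = -1350$ ($d = \left(-50\right) 27 = -1350$)
$\left(11432 + d\right) \left(-823 + \left(W{\left(-3,11 \right)} + 81\right)^{2}\right) = \left(11432 - 1350\right) \left(-823 + \left(\left(-3 - 11\right) + 81\right)^{2}\right) = 10082 \left(-823 + \left(\left(-3 - 11\right) + 81\right)^{2}\right) = 10082 \left(-823 + \left(-14 + 81\right)^{2}\right) = 10082 \left(-823 + 67^{2}\right) = 10082 \left(-823 + 4489\right) = 10082 \cdot 3666 = 36960612$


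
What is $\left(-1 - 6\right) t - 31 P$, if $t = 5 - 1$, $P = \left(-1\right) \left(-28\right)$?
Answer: $-896$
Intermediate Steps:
$P = 28$
$t = 4$ ($t = 5 - 1 = 4$)
$\left(-1 - 6\right) t - 31 P = \left(-1 - 6\right) 4 - 868 = \left(-7\right) 4 - 868 = -28 - 868 = -896$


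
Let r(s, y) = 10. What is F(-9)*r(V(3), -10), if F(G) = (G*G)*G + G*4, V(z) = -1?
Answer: -7650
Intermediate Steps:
F(G) = G**3 + 4*G (F(G) = G**2*G + 4*G = G**3 + 4*G)
F(-9)*r(V(3), -10) = -9*(4 + (-9)**2)*10 = -9*(4 + 81)*10 = -9*85*10 = -765*10 = -7650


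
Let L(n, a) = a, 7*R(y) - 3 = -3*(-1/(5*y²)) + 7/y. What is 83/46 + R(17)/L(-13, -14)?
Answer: 2881678/1628515 ≈ 1.7695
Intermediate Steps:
R(y) = 3/7 + 1/y + 3/(35*y²) (R(y) = 3/7 + (-3*(-1/(5*y²)) + 7/y)/7 = 3/7 + (-(-3)/(5*y²) + 7/y)/7 = 3/7 + (3/(5*y²) + 7/y)/7 = 3/7 + (7/y + 3/(5*y²))/7 = 3/7 + (1/y + 3/(35*y²)) = 3/7 + 1/y + 3/(35*y²))
83/46 + R(17)/L(-13, -14) = 83/46 + (3/7 + 1/17 + (3/35)/17²)/(-14) = 83*(1/46) + (3/7 + 1/17 + (3/35)*(1/289))*(-1/14) = 83/46 + (3/7 + 1/17 + 3/10115)*(-1/14) = 83/46 + (4933/10115)*(-1/14) = 83/46 - 4933/141610 = 2881678/1628515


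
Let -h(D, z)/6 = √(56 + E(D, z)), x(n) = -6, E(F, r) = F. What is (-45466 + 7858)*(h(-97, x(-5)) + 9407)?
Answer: -353778456 + 225648*I*√41 ≈ -3.5378e+8 + 1.4449e+6*I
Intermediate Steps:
h(D, z) = -6*√(56 + D)
(-45466 + 7858)*(h(-97, x(-5)) + 9407) = (-45466 + 7858)*(-6*√(56 - 97) + 9407) = -37608*(-6*I*√41 + 9407) = -37608*(9407 - 6*I*√41) = -353778456 + 225648*I*√41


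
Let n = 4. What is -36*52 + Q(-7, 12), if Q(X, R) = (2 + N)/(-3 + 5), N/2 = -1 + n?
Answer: -1868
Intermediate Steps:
N = 6 (N = 2*(-1 + 4) = 2*3 = 6)
Q(X, R) = 4 (Q(X, R) = (2 + 6)/(-3 + 5) = 8/2 = 8*(½) = 4)
-36*52 + Q(-7, 12) = -36*52 + 4 = -1872 + 4 = -1868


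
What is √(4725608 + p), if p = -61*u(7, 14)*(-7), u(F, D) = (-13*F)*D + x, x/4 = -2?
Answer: √4178194 ≈ 2044.1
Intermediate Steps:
x = -8 (x = 4*(-2) = -8)
u(F, D) = -8 - 13*D*F (u(F, D) = (-13*F)*D - 8 = -13*D*F - 8 = -8 - 13*D*F)
p = -547414 (p = -61*(-8 - 13*14*7)*(-7) = -61*(-8 - 1274)*(-7) = -61*(-1282)*(-7) = 78202*(-7) = -547414)
√(4725608 + p) = √(4725608 - 547414) = √4178194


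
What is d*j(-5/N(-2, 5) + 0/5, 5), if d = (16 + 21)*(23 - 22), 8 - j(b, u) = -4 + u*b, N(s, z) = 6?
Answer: 3589/6 ≈ 598.17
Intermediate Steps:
j(b, u) = 12 - b*u (j(b, u) = 8 - (-4 + u*b) = 8 - (-4 + b*u) = 8 + (4 - b*u) = 12 - b*u)
d = 37 (d = 37*1 = 37)
d*j(-5/N(-2, 5) + 0/5, 5) = 37*(12 - 1*(-5/6 + 0/5)*5) = 37*(12 - 1*(-5*1/6 + 0*(1/5))*5) = 37*(12 - 1*(-5/6 + 0)*5) = 37*(12 - 1*(-5/6)*5) = 37*(12 + 25/6) = 37*(97/6) = 3589/6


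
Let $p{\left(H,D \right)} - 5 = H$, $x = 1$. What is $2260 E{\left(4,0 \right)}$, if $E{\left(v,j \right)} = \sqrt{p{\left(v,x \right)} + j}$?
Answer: $6780$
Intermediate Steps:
$p{\left(H,D \right)} = 5 + H$
$E{\left(v,j \right)} = \sqrt{5 + j + v}$ ($E{\left(v,j \right)} = \sqrt{\left(5 + v\right) + j} = \sqrt{5 + j + v}$)
$2260 E{\left(4,0 \right)} = 2260 \sqrt{5 + 0 + 4} = 2260 \sqrt{9} = 2260 \cdot 3 = 6780$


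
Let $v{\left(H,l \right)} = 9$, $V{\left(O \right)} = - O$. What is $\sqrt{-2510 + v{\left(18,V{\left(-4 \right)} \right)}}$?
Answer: $i \sqrt{2501} \approx 50.01 i$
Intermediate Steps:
$\sqrt{-2510 + v{\left(18,V{\left(-4 \right)} \right)}} = \sqrt{-2510 + 9} = \sqrt{-2501} = i \sqrt{2501}$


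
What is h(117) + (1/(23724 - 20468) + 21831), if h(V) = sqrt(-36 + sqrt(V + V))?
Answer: 71081737/3256 + sqrt(-36 + 3*sqrt(26)) ≈ 21831.0 + 4.55*I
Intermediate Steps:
h(V) = sqrt(-36 + sqrt(2)*sqrt(V)) (h(V) = sqrt(-36 + sqrt(2*V)) = sqrt(-36 + sqrt(2)*sqrt(V)))
h(117) + (1/(23724 - 20468) + 21831) = sqrt(-36 + sqrt(2)*sqrt(117)) + (1/(23724 - 20468) + 21831) = sqrt(-36 + sqrt(2)*(3*sqrt(13))) + (1/3256 + 21831) = sqrt(-36 + 3*sqrt(26)) + (1/3256 + 21831) = sqrt(-36 + 3*sqrt(26)) + 71081737/3256 = 71081737/3256 + sqrt(-36 + 3*sqrt(26))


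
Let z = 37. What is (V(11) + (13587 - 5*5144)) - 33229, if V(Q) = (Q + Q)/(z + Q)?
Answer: -1088677/24 ≈ -45362.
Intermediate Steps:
V(Q) = 2*Q/(37 + Q) (V(Q) = (Q + Q)/(37 + Q) = (2*Q)/(37 + Q) = 2*Q/(37 + Q))
(V(11) + (13587 - 5*5144)) - 33229 = (2*11/(37 + 11) + (13587 - 5*5144)) - 33229 = (2*11/48 + (13587 - 25720)) - 33229 = (2*11*(1/48) - 12133) - 33229 = (11/24 - 12133) - 33229 = -291181/24 - 33229 = -1088677/24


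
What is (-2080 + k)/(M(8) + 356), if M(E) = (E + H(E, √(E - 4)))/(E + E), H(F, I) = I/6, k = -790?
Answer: -137760/17113 ≈ -8.0500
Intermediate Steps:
H(F, I) = I/6 (H(F, I) = I*(⅙) = I/6)
M(E) = (E + √(-4 + E)/6)/(2*E) (M(E) = (E + √(E - 4)/6)/(E + E) = (E + √(-4 + E)/6)/((2*E)) = (E + √(-4 + E)/6)*(1/(2*E)) = (E + √(-4 + E)/6)/(2*E))
(-2080 + k)/(M(8) + 356) = (-2080 - 790)/((1/12)*(√(-4 + 8) + 6*8)/8 + 356) = -2870/((1/12)*(⅛)*(√4 + 48) + 356) = -2870/((1/12)*(⅛)*(2 + 48) + 356) = -2870/((1/12)*(⅛)*50 + 356) = -2870/(25/48 + 356) = -2870/17113/48 = -2870*48/17113 = -137760/17113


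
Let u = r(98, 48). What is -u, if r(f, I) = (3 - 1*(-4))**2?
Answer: -49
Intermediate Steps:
r(f, I) = 49 (r(f, I) = (3 + 4)**2 = 7**2 = 49)
u = 49
-u = -1*49 = -49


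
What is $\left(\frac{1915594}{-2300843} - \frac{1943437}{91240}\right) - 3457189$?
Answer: $- \frac{725768583148449431}{209928915320} \approx -3.4572 \cdot 10^{6}$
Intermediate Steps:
$\left(\frac{1915594}{-2300843} - \frac{1943437}{91240}\right) - 3457189 = \left(1915594 \left(- \frac{1}{2300843}\right) - \frac{1943437}{91240}\right) - 3457189 = \left(- \frac{1915594}{2300843} - \frac{1943437}{91240}\right) - 3457189 = - \frac{4646322213951}{209928915320} - 3457189 = - \frac{725768583148449431}{209928915320}$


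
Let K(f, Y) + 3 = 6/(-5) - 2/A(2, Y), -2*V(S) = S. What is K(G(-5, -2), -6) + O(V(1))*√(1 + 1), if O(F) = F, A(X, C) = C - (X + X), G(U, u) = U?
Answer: -4 - √2/2 ≈ -4.7071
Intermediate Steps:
A(X, C) = C - 2*X
V(S) = -S/2
K(f, Y) = -21/5 - 2/(-4 + Y) (K(f, Y) = -3 + (6/(-5) - 2/(Y - 2*2)) = -3 + (6*(-⅕) - 2/(Y - 4)) = -3 + (-6/5 - 2/(-4 + Y)) = -21/5 - 2/(-4 + Y))
K(G(-5, -2), -6) + O(V(1))*√(1 + 1) = (74 - 21*(-6))/(5*(-4 - 6)) + (-½*1)*√(1 + 1) = (⅕)*(74 + 126)/(-10) - √2/2 = (⅕)*(-⅒)*200 - √2/2 = -4 - √2/2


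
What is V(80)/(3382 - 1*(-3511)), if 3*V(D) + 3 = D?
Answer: 77/20679 ≈ 0.0037236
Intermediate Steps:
V(D) = -1 + D/3
V(80)/(3382 - 1*(-3511)) = (-1 + (⅓)*80)/(3382 - 1*(-3511)) = (-1 + 80/3)/(3382 + 3511) = (77/3)/6893 = (77/3)*(1/6893) = 77/20679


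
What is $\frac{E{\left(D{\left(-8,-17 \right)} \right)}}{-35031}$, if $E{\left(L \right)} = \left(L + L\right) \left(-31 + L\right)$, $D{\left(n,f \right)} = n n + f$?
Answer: $- \frac{1504}{35031} \approx -0.042933$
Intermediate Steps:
$D{\left(n,f \right)} = f + n^{2}$ ($D{\left(n,f \right)} = n^{2} + f = f + n^{2}$)
$E{\left(L \right)} = 2 L \left(-31 + L\right)$
$\frac{E{\left(D{\left(-8,-17 \right)} \right)}}{-35031} = \frac{2 \left(-17 + \left(-8\right)^{2}\right) \left(-31 - \left(17 - \left(-8\right)^{2}\right)\right)}{-35031} = 2 \left(-17 + 64\right) \left(-31 + \left(-17 + 64\right)\right) \left(- \frac{1}{35031}\right) = 2 \cdot 47 \left(-31 + 47\right) \left(- \frac{1}{35031}\right) = 2 \cdot 47 \cdot 16 \left(- \frac{1}{35031}\right) = 1504 \left(- \frac{1}{35031}\right) = - \frac{1504}{35031}$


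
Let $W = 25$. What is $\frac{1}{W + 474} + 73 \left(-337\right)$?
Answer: $- \frac{12275898}{499} \approx -24601.0$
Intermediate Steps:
$\frac{1}{W + 474} + 73 \left(-337\right) = \frac{1}{25 + 474} + 73 \left(-337\right) = \frac{1}{499} - 24601 = - \frac{12275898}{499}$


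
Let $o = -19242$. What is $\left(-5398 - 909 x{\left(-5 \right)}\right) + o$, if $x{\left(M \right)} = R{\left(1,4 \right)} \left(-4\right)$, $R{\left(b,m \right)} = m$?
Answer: $-10096$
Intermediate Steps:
$x{\left(M \right)} = -16$ ($x{\left(M \right)} = 4 \left(-4\right) = -16$)
$\left(-5398 - 909 x{\left(-5 \right)}\right) + o = \left(-5398 - -14544\right) - 19242 = \left(-5398 + 14544\right) - 19242 = 9146 - 19242 = -10096$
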